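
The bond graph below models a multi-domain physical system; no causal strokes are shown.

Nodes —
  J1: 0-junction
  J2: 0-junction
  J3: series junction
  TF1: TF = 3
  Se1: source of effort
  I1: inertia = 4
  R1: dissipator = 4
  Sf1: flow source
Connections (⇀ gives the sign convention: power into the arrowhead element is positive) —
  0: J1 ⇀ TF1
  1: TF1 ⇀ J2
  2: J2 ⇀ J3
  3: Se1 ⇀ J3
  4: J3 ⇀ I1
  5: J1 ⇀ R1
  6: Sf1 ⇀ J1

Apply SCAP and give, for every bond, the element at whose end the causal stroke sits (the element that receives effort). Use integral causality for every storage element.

b3 stroke→J3  (Se1 (Se) sets effort on bond)
b6 stroke→Sf1  (source Sf1 imposes f)
b4 stroke→I1  (I1: I, integral causality)
b2 stroke→J3  (J3: bond 4 brought flow, rest push out)
b1 stroke→J2  (only one effort-in slot at J2)
b0 stroke→TF1  (TF1 one-in-one-out from 1)
b5 stroke→J1  (closing 0-jn rule on J1)

#0 stroke at TF1
#1 stroke at J2
#2 stroke at J3
#3 stroke at J3
#4 stroke at I1
#5 stroke at J1
#6 stroke at Sf1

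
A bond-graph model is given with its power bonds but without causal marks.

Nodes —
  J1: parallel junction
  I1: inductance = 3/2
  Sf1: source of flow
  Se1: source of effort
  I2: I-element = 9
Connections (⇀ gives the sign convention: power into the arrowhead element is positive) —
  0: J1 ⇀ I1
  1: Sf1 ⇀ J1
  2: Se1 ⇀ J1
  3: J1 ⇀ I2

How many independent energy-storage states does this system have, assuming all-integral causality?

#1 →Sf1  (Sf1: flow source, stroke at near end)
#2 →J1  (Se1 fixes effort; stroke away)
#0 →I1  (J1: bond 2 brought effort, rest push out)
#3 →I2  (J1 effort already set via bond 2)

2  (I1, I2 all integral)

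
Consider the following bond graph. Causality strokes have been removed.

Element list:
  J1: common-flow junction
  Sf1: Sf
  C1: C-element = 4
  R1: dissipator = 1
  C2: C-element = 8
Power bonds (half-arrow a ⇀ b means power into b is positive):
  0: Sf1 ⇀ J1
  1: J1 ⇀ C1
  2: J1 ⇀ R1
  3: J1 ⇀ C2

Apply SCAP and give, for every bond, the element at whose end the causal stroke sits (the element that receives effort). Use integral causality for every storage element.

β0 stroke at Sf1  (Sf1 (Sf) sets flow on bond)
β1 stroke at J1  (J1: bond 0 brought flow, rest push out)
β2 stroke at J1  (common-f at J1 fixed by 0)
β3 stroke at J1  (1-jn J1 has f-setter on 0)

β0 |Sf1
β1 |J1
β2 |J1
β3 |J1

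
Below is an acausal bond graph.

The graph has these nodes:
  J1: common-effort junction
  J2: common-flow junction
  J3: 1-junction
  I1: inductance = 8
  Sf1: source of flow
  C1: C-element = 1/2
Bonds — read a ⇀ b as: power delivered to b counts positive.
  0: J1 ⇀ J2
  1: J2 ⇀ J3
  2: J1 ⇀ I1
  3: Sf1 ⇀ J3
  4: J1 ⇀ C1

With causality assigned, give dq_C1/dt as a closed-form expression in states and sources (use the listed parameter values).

dq_C1/dt = -F_Sf1 - p_I1/8

bond 3 |Sf1  (Sf1 fixes flow; stroke at Sf1)
bond 1 |J3  (J3 flow already set via bond 3)
bond 0 |J2  (common-f at J2 fixed by 1)
bond 2 |I1  (I1 outputs flow p/I1)
bond 4 |J1  (only one effort-in slot at J1)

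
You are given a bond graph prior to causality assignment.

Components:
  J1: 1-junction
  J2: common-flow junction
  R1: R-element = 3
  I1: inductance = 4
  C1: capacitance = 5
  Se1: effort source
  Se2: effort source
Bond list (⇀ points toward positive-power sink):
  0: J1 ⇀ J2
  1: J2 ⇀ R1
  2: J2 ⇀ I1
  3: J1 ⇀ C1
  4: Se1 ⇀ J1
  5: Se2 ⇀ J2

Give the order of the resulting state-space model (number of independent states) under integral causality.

2  (C1, I1 all integral)

b4 →J1  (Se1 (Se) sets effort on bond)
b5 →J2  (Se2: effort source, stroke at far end)
b2 →I1  (I1: I, integral causality)
b0 →J2  (1-jn J2 has f-setter on 2)
b1 →J2  (J2 flow already set via bond 2)
b3 →J1  (J1: bond 0 brought flow, rest push out)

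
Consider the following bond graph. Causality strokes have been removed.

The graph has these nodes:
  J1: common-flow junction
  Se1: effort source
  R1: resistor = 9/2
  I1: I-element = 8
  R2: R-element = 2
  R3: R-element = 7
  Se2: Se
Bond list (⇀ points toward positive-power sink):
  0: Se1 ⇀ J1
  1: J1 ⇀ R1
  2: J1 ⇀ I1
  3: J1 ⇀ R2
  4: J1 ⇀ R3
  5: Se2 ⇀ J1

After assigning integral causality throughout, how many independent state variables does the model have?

1  (I1 all integral)

β0 stroke at J1  (Se1 (Se) sets effort on bond)
β5 stroke at J1  (Se2: effort source, stroke at far end)
β2 stroke at I1  (I1 integral (f out))
β1 stroke at J1  (1-jn J1 has f-setter on 2)
β3 stroke at J1  (1-jn J1 has f-setter on 2)
β4 stroke at J1  (1-jn J1 has f-setter on 2)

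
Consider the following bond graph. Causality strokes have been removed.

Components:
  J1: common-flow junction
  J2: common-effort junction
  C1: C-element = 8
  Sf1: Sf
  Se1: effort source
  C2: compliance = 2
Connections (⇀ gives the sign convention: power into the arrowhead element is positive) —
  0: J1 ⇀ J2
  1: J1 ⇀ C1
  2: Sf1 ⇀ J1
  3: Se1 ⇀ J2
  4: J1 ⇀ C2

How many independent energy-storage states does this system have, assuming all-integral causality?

bond 2 stroke at Sf1  (Sf1: flow source, stroke at near end)
bond 3 stroke at J2  (Se1 (Se) sets effort on bond)
bond 0 stroke at J1  (1-jn J1 has f-setter on 2)
bond 1 stroke at J1  (common-f at J1 fixed by 2)
bond 4 stroke at J1  (J1 flow already set via bond 2)

2  (C1, C2 all integral)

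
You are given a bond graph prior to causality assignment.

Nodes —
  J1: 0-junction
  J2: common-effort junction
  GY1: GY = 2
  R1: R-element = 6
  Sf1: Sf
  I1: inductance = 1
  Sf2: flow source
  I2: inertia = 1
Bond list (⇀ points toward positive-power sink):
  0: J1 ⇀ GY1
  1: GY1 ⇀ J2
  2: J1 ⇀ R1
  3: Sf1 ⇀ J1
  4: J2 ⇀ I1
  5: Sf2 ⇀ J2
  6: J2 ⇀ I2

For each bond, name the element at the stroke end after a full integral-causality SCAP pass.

#3 →Sf1  (Sf1 (Sf) sets flow on bond)
#5 →Sf2  (Sf2 fixes flow; stroke at Sf2)
#4 →I1  (I1 outputs flow p/I1)
#6 →I2  (I2: I, integral causality)
#1 →J2  (only one effort-in slot at J2)
#0 →J1  (GY GY1: same side as bond 1)
#2 →R1  (J1: bond 0 brought effort, rest push out)

#0 stroke→J1
#1 stroke→J2
#2 stroke→R1
#3 stroke→Sf1
#4 stroke→I1
#5 stroke→Sf2
#6 stroke→I2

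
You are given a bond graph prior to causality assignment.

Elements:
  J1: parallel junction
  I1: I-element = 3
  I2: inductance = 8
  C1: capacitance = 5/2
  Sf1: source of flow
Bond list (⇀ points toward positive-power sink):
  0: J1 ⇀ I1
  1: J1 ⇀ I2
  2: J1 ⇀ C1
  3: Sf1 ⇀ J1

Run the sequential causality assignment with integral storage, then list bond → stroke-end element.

bond 0 |I1
bond 1 |I2
bond 2 |J1
bond 3 |Sf1

#3 →Sf1  (Sf1 fixes flow; stroke at Sf1)
#0 →I1  (I1: I, integral causality)
#1 →I2  (I2 integral (f out))
#2 →J1  (J1: last free bond brings effort in)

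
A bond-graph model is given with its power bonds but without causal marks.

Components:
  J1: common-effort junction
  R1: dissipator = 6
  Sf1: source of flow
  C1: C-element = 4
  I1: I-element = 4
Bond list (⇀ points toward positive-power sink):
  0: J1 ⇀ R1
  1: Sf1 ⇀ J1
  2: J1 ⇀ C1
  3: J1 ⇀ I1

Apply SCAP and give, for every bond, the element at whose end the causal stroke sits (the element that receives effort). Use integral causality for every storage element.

β1 →Sf1  (Sf1 fixes flow; stroke at Sf1)
β2 →J1  (prefer integral on C1)
β0 →R1  (0-jn J1 has e-setter on 2)
β3 →I1  (J1 effort already set via bond 2)

bond 0 →R1
bond 1 →Sf1
bond 2 →J1
bond 3 →I1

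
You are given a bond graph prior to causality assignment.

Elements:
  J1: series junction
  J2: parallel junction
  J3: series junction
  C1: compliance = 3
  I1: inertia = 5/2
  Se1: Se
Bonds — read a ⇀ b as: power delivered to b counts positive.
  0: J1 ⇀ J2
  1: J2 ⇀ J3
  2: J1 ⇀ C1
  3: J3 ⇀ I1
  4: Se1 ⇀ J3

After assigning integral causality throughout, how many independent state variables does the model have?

2  (C1, I1 all integral)

#4 stroke→J3  (Se1: effort source, stroke at far end)
#2 stroke→J1  (C1 outputs effort q/C1)
#0 stroke→J2  (J1: last free bond brings flow in)
#1 stroke→J3  (J2: bond 0 brought effort, rest push out)
#3 stroke→I1  (closing 1-jn rule on J3)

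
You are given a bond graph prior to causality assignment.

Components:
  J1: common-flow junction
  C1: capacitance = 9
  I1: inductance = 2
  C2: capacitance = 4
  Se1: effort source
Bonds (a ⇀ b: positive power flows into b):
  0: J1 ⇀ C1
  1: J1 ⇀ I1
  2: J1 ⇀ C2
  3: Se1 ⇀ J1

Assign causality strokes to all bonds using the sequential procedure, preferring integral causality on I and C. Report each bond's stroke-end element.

b3 →J1  (Se1 (Se) sets effort on bond)
b0 →J1  (prefer integral on C1)
b1 →I1  (I1: I, integral causality)
b2 →J1  (common-f at J1 fixed by 1)

β0 →J1
β1 →I1
β2 →J1
β3 →J1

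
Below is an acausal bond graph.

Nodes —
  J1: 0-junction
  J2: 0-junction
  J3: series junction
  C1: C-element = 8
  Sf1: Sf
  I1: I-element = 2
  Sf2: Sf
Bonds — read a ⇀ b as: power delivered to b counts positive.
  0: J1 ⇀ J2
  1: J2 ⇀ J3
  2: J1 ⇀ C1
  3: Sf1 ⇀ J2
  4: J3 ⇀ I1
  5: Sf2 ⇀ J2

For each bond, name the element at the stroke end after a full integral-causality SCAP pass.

#0 →J2
#1 →J3
#2 →J1
#3 →Sf1
#4 →I1
#5 →Sf2

#3 stroke at Sf1  (Sf1 fixes flow; stroke at Sf1)
#5 stroke at Sf2  (Sf2 (Sf) sets flow on bond)
#2 stroke at J1  (C1 integral (e out))
#0 stroke at J2  (0-jn J1 has e-setter on 2)
#1 stroke at J3  (common-e at J2 fixed by 0)
#4 stroke at I1  (closing 1-jn rule on J3)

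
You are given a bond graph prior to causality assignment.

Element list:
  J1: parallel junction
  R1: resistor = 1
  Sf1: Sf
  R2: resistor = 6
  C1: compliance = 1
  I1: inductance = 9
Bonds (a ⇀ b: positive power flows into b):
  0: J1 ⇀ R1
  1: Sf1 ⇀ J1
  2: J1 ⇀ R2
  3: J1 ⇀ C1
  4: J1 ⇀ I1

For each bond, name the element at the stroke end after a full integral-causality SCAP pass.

bond 1 stroke at Sf1  (Sf1: flow source, stroke at near end)
bond 3 stroke at J1  (prefer integral on C1)
bond 0 stroke at R1  (0-jn J1 has e-setter on 3)
bond 2 stroke at R2  (common-e at J1 fixed by 3)
bond 4 stroke at I1  (J1 effort already set via bond 3)

bond 0 stroke→R1
bond 1 stroke→Sf1
bond 2 stroke→R2
bond 3 stroke→J1
bond 4 stroke→I1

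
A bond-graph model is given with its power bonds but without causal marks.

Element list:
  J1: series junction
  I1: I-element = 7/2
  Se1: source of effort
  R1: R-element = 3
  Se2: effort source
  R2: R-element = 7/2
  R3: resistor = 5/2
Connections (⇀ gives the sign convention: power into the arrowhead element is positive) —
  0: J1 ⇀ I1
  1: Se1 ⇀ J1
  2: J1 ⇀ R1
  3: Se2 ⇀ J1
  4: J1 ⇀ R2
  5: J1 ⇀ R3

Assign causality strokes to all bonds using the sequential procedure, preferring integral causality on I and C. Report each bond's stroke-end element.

b1 stroke at J1  (Se1: effort source, stroke at far end)
b3 stroke at J1  (source Se2 imposes e)
b0 stroke at I1  (I1 integral (f out))
b2 stroke at J1  (J1: bond 0 brought flow, rest push out)
b4 stroke at J1  (1-jn J1 has f-setter on 0)
b5 stroke at J1  (J1: bond 0 brought flow, rest push out)

bond 0 |I1
bond 1 |J1
bond 2 |J1
bond 3 |J1
bond 4 |J1
bond 5 |J1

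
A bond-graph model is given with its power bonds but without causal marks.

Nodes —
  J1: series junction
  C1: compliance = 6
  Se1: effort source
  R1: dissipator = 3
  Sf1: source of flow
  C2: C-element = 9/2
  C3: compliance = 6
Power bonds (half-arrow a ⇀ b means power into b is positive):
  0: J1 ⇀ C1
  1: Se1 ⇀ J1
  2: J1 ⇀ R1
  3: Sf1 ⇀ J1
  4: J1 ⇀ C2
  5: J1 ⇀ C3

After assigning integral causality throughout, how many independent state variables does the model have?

#1 |J1  (Se1 fixes effort; stroke away)
#3 |Sf1  (Sf1 fixes flow; stroke at Sf1)
#0 |J1  (common-f at J1 fixed by 3)
#2 |J1  (common-f at J1 fixed by 3)
#4 |J1  (J1 flow already set via bond 3)
#5 |J1  (J1 flow already set via bond 3)

3  (C1, C2, C3 all integral)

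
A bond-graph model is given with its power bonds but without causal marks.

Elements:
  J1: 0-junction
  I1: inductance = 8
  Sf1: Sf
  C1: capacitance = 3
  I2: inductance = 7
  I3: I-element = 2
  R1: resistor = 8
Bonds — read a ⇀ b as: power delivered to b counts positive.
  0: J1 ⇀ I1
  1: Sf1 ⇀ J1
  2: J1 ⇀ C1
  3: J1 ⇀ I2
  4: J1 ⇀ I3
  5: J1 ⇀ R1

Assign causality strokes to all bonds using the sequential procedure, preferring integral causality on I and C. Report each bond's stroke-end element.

bond 0 stroke→I1
bond 1 stroke→Sf1
bond 2 stroke→J1
bond 3 stroke→I2
bond 4 stroke→I3
bond 5 stroke→R1

bond 1 →Sf1  (source Sf1 imposes f)
bond 0 →I1  (I1: I, integral causality)
bond 2 →J1  (C1: C, integral causality)
bond 3 →I2  (common-e at J1 fixed by 2)
bond 4 →I3  (J1 effort already set via bond 2)
bond 5 →R1  (common-e at J1 fixed by 2)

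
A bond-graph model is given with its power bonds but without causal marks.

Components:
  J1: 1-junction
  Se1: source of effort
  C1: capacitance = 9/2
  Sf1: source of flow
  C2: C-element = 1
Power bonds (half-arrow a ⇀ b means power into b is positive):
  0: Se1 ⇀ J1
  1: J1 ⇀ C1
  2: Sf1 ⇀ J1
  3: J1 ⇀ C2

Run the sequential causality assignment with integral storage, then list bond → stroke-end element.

#0 →J1  (Se1 fixes effort; stroke away)
#2 →Sf1  (Sf1 fixes flow; stroke at Sf1)
#1 →J1  (J1: bond 2 brought flow, rest push out)
#3 →J1  (J1 flow already set via bond 2)

bond 0 stroke→J1
bond 1 stroke→J1
bond 2 stroke→Sf1
bond 3 stroke→J1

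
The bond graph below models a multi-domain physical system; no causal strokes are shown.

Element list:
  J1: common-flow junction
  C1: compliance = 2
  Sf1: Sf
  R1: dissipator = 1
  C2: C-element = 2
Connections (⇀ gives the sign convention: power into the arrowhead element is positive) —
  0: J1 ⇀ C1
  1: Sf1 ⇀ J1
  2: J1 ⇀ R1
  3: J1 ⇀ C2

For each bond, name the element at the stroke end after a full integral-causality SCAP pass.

b1 stroke at Sf1  (source Sf1 imposes f)
b0 stroke at J1  (J1 flow already set via bond 1)
b2 stroke at J1  (1-jn J1 has f-setter on 1)
b3 stroke at J1  (common-f at J1 fixed by 1)

β0 →J1
β1 →Sf1
β2 →J1
β3 →J1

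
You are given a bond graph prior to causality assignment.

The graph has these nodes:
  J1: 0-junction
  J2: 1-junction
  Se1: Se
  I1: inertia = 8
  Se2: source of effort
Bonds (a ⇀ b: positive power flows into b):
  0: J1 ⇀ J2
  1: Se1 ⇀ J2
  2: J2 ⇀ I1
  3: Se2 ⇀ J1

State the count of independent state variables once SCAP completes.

#1 |J2  (Se1 fixes effort; stroke away)
#3 |J1  (Se2 (Se) sets effort on bond)
#0 |J2  (J1: bond 3 brought effort, rest push out)
#2 |I1  (only one flow-in slot at J2)

1  (I1 all integral)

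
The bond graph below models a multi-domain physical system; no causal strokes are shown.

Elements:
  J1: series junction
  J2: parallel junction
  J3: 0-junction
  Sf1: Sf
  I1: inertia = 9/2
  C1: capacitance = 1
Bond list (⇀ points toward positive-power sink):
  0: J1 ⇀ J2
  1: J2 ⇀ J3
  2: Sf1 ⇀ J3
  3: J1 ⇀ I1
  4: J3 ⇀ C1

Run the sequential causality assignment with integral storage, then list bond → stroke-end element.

β2 stroke→Sf1  (Sf1 fixes flow; stroke at Sf1)
β3 stroke→I1  (I1: I, integral causality)
β0 stroke→J1  (common-f at J1 fixed by 3)
β1 stroke→J2  (J2 needs exactly one e-in)
β4 stroke→J3  (only one effort-in slot at J3)

b0 →J1
b1 →J2
b2 →Sf1
b3 →I1
b4 →J3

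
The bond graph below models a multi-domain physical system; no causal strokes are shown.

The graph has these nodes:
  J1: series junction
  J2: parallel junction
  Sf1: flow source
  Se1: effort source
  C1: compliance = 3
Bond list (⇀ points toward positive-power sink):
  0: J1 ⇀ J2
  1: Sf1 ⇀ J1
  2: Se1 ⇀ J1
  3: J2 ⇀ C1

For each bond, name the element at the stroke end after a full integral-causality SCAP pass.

bond 0 |J1
bond 1 |Sf1
bond 2 |J1
bond 3 |J2

β1 |Sf1  (Sf1 (Sf) sets flow on bond)
β2 |J1  (Se1 fixes effort; stroke away)
β0 |J1  (1-jn J1 has f-setter on 1)
β3 |J2  (only one effort-in slot at J2)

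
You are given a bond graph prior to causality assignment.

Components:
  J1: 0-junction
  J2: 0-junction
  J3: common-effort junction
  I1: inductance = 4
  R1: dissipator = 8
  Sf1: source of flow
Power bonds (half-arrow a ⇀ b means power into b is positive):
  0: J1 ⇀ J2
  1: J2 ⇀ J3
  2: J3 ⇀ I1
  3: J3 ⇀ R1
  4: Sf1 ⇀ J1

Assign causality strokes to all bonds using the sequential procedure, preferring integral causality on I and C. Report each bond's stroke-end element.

bond 0 stroke at J1
bond 1 stroke at J2
bond 2 stroke at I1
bond 3 stroke at J3
bond 4 stroke at Sf1

β4 →Sf1  (source Sf1 imposes f)
β0 →J1  (J1 needs exactly one e-in)
β1 →J2  (J2: last free bond brings effort in)
β2 →I1  (prefer integral on I1)
β3 →J3  (J3 needs exactly one e-in)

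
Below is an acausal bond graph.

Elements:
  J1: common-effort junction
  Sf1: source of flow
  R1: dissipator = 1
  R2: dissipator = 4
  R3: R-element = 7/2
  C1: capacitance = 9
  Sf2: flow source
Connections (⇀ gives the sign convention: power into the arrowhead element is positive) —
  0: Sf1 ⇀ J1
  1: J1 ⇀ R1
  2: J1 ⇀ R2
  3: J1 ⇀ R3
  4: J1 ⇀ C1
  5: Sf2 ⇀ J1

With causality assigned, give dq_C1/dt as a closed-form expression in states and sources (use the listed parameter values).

β0 stroke at Sf1  (Sf1 fixes flow; stroke at Sf1)
β5 stroke at Sf2  (source Sf2 imposes f)
β4 stroke at J1  (C1 integral (e out))
β1 stroke at R1  (J1 effort already set via bond 4)
β2 stroke at R2  (J1: bond 4 brought effort, rest push out)
β3 stroke at R3  (J1 effort already set via bond 4)

dq_C1/dt = F_Sf1 + F_Sf2 - 43*q_C1/252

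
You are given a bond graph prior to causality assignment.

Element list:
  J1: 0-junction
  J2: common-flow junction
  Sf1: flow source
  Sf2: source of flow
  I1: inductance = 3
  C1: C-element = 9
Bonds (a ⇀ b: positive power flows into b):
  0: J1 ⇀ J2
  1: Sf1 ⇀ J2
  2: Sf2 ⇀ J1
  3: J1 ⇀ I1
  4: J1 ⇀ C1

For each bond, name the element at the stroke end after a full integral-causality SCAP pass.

β1 stroke→Sf1  (Sf1: flow source, stroke at near end)
β2 stroke→Sf2  (Sf2: flow source, stroke at near end)
β0 stroke→J2  (1-jn J2 has f-setter on 1)
β3 stroke→I1  (prefer integral on I1)
β4 stroke→J1  (J1: last free bond brings effort in)

b0 →J2
b1 →Sf1
b2 →Sf2
b3 →I1
b4 →J1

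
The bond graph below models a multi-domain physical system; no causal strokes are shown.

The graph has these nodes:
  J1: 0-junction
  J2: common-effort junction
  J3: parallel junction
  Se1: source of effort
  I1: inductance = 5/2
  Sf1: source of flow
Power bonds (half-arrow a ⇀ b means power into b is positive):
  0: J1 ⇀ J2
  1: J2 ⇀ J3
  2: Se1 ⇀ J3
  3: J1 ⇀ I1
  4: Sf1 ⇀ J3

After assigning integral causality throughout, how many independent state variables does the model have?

b2 →J3  (source Se1 imposes e)
b4 →Sf1  (Sf1: flow source, stroke at near end)
b1 →J2  (0-jn J3 has e-setter on 2)
b0 →J1  (J2 effort already set via bond 1)
b3 →I1  (0-jn J1 has e-setter on 0)

1  (I1 all integral)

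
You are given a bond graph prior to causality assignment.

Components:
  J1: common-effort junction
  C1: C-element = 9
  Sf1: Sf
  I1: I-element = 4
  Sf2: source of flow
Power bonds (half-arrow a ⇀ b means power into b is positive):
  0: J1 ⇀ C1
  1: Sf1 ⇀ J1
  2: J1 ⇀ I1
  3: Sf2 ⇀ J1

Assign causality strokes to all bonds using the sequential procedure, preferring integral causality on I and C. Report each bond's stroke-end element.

β1 stroke→Sf1  (source Sf1 imposes f)
β3 stroke→Sf2  (Sf2 fixes flow; stroke at Sf2)
β0 stroke→J1  (C1 integral (e out))
β2 stroke→I1  (common-e at J1 fixed by 0)

bond 0 |J1
bond 1 |Sf1
bond 2 |I1
bond 3 |Sf2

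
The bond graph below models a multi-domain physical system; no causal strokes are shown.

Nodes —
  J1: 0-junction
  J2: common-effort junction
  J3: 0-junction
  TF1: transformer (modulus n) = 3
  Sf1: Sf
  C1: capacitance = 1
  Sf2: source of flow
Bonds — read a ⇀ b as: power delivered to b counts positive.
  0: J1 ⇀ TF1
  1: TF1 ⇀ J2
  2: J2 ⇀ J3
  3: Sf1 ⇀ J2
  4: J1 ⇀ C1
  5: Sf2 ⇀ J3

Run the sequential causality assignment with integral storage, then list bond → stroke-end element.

#0 stroke at TF1
#1 stroke at J2
#2 stroke at J3
#3 stroke at Sf1
#4 stroke at J1
#5 stroke at Sf2

b3 →Sf1  (Sf1: flow source, stroke at near end)
b5 →Sf2  (source Sf2 imposes f)
b2 →J3  (only one effort-in slot at J3)
b1 →J2  (only one effort-in slot at J2)
b0 →TF1  (through TF1, causality passes straight; one stroke at TF1)
b4 →J1  (J1: last free bond brings effort in)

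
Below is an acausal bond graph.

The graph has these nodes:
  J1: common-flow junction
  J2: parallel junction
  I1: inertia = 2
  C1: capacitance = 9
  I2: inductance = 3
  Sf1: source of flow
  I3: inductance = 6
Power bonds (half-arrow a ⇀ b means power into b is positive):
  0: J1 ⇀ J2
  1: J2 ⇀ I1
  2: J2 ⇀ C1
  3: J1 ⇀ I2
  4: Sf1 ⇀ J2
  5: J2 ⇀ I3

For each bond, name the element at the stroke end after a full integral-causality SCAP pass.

#0 |J1
#1 |I1
#2 |J2
#3 |I2
#4 |Sf1
#5 |I3

b4 |Sf1  (Sf1 fixes flow; stroke at Sf1)
b1 |I1  (prefer integral on I1)
b2 |J2  (C1: C, integral causality)
b0 |J1  (common-e at J2 fixed by 2)
b5 |I3  (0-jn J2 has e-setter on 2)
b3 |I2  (J1 needs exactly one f-in)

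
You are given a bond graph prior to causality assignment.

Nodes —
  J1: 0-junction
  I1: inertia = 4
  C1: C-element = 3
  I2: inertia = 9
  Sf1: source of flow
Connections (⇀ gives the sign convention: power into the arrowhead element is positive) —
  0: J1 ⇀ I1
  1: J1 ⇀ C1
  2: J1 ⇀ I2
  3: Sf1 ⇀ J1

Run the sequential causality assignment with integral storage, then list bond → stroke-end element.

b0 →I1
b1 →J1
b2 →I2
b3 →Sf1

#3 stroke→Sf1  (Sf1 (Sf) sets flow on bond)
#0 stroke→I1  (I1 integral (f out))
#1 stroke→J1  (C1: C, integral causality)
#2 stroke→I2  (J1: bond 1 brought effort, rest push out)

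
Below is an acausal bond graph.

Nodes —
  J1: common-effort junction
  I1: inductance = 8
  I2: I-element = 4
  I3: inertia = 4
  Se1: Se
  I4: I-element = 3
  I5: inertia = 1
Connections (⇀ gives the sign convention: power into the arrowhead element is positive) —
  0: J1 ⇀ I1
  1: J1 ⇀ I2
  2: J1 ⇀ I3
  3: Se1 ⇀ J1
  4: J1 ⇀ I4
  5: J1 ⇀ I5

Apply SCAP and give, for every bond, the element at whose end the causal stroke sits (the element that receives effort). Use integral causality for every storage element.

#3 |J1  (source Se1 imposes e)
#0 |I1  (J1: bond 3 brought effort, rest push out)
#1 |I2  (0-jn J1 has e-setter on 3)
#2 |I3  (J1 effort already set via bond 3)
#4 |I4  (common-e at J1 fixed by 3)
#5 |I5  (0-jn J1 has e-setter on 3)

β0 stroke→I1
β1 stroke→I2
β2 stroke→I3
β3 stroke→J1
β4 stroke→I4
β5 stroke→I5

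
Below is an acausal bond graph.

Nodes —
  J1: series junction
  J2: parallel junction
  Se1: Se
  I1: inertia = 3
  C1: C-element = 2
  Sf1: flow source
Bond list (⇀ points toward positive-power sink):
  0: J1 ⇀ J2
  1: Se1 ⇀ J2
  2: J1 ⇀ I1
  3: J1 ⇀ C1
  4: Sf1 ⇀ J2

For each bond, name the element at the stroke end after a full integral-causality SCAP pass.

#1 |J2  (Se1 fixes effort; stroke away)
#4 |Sf1  (Sf1 (Sf) sets flow on bond)
#0 |J1  (0-jn J2 has e-setter on 1)
#2 |I1  (I1 outputs flow p/I1)
#3 |J1  (1-jn J1 has f-setter on 2)

β0 →J1
β1 →J2
β2 →I1
β3 →J1
β4 →Sf1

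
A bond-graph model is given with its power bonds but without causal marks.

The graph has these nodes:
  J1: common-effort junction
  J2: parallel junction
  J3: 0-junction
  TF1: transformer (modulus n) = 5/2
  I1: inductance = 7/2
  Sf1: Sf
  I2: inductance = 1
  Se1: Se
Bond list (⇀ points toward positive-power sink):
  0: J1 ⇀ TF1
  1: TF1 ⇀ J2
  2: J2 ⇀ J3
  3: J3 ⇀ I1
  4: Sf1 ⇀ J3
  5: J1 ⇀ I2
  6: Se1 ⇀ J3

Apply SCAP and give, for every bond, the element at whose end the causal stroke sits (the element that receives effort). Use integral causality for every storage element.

β0 →J1
β1 →TF1
β2 →J2
β3 →I1
β4 →Sf1
β5 →I2
β6 →J3

β4 |Sf1  (source Sf1 imposes f)
β6 |J3  (source Se1 imposes e)
β2 |J2  (0-jn J3 has e-setter on 6)
β3 |I1  (0-jn J3 has e-setter on 6)
β1 |TF1  (common-e at J2 fixed by 2)
β0 |J1  (TF TF1: opposite of bond 1)
β5 |I2  (J1: bond 0 brought effort, rest push out)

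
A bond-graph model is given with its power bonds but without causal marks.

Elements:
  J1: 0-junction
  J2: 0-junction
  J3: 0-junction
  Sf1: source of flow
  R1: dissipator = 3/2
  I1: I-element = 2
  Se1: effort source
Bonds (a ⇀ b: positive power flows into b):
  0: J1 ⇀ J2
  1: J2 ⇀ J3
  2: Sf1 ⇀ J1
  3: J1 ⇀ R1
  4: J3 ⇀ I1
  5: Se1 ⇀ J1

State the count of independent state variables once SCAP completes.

1  (I1 all integral)

#2 →Sf1  (source Sf1 imposes f)
#5 →J1  (Se1 (Se) sets effort on bond)
#0 →J2  (J1: bond 5 brought effort, rest push out)
#3 →R1  (J1: bond 5 brought effort, rest push out)
#1 →J3  (common-e at J2 fixed by 0)
#4 →I1  (0-jn J3 has e-setter on 1)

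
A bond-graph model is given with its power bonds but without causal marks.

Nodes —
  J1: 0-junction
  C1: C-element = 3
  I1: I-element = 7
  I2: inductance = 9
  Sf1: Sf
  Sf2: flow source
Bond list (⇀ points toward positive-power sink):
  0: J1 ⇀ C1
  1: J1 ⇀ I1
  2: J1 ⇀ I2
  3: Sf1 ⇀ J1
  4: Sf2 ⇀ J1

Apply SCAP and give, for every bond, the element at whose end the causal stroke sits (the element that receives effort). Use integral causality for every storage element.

β3 stroke at Sf1  (Sf1 (Sf) sets flow on bond)
β4 stroke at Sf2  (source Sf2 imposes f)
β0 stroke at J1  (prefer integral on C1)
β1 stroke at I1  (common-e at J1 fixed by 0)
β2 stroke at I2  (common-e at J1 fixed by 0)

#0 stroke at J1
#1 stroke at I1
#2 stroke at I2
#3 stroke at Sf1
#4 stroke at Sf2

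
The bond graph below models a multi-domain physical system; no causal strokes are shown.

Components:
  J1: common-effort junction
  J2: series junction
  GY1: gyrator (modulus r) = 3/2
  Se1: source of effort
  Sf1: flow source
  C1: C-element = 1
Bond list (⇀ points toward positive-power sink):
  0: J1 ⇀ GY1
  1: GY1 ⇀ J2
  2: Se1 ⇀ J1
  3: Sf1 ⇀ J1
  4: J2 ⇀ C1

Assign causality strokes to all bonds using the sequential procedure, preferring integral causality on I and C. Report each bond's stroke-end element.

b0 stroke at GY1
b1 stroke at GY1
b2 stroke at J1
b3 stroke at Sf1
b4 stroke at J2

β2 stroke→J1  (Se1 fixes effort; stroke away)
β3 stroke→Sf1  (Sf1: flow source, stroke at near end)
β0 stroke→GY1  (J1 effort already set via bond 2)
β1 stroke→GY1  (GY1: gyrator matches bond 0)
β4 stroke→J2  (1-jn J2 has f-setter on 1)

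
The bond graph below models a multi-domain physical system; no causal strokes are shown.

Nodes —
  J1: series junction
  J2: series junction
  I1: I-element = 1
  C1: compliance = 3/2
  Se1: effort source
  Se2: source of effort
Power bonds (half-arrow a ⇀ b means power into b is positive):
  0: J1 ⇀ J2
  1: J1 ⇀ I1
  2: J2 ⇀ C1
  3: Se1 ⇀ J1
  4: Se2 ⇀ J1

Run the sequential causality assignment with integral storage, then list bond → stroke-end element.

β3 stroke at J1  (Se1 fixes effort; stroke away)
β4 stroke at J1  (source Se2 imposes e)
β1 stroke at I1  (I1 outputs flow p/I1)
β0 stroke at J1  (1-jn J1 has f-setter on 1)
β2 stroke at J2  (1-jn J2 has f-setter on 0)

b0 stroke at J1
b1 stroke at I1
b2 stroke at J2
b3 stroke at J1
b4 stroke at J1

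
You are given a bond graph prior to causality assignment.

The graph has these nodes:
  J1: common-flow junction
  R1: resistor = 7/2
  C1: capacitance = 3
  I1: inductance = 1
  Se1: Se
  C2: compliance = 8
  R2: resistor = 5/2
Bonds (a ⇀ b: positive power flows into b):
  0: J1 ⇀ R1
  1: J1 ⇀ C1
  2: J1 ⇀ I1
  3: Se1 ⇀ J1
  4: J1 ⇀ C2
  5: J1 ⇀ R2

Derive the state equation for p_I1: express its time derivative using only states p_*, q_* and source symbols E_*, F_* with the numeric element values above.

dp_I1/dt = E_Se1 - 6*p_I1 - q_C1/3 - q_C2/8

β3 →J1  (Se1 fixes effort; stroke away)
β1 →J1  (C1 integral (e out))
β2 →I1  (I1: I, integral causality)
β0 →J1  (common-f at J1 fixed by 2)
β4 →J1  (common-f at J1 fixed by 2)
β5 →J1  (common-f at J1 fixed by 2)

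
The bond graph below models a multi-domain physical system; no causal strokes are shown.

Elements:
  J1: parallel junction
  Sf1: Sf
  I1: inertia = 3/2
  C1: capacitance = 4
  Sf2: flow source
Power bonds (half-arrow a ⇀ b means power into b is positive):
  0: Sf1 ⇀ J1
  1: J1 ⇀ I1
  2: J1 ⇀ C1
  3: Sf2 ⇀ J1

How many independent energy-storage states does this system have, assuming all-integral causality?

2  (C1, I1 all integral)

b0 →Sf1  (source Sf1 imposes f)
b3 →Sf2  (Sf2: flow source, stroke at near end)
b1 →I1  (prefer integral on I1)
b2 →J1  (J1: last free bond brings effort in)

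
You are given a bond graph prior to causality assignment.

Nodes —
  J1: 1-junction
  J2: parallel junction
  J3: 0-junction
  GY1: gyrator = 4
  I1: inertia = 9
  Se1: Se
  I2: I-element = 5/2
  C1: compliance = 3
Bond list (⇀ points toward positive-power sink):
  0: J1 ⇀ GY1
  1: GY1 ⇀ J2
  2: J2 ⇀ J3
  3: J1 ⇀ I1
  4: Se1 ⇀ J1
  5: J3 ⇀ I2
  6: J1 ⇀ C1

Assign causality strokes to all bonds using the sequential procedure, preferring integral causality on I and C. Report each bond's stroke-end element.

bond 0 stroke→J1
bond 1 stroke→J2
bond 2 stroke→J3
bond 3 stroke→I1
bond 4 stroke→J1
bond 5 stroke→I2
bond 6 stroke→J1

#4 stroke at J1  (Se1 fixes effort; stroke away)
#3 stroke at I1  (I1 outputs flow p/I1)
#0 stroke at J1  (J1: bond 3 brought flow, rest push out)
#6 stroke at J1  (J1: bond 3 brought flow, rest push out)
#1 stroke at J2  (GY GY1: same side as bond 0)
#2 stroke at J3  (J2: bond 1 brought effort, rest push out)
#5 stroke at I2  (J3 effort already set via bond 2)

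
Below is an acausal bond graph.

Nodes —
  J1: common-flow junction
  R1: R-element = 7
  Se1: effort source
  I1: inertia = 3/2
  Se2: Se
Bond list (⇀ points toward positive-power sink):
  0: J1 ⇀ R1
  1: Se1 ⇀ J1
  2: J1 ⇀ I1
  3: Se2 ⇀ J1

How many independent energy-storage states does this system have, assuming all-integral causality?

bond 1 stroke at J1  (source Se1 imposes e)
bond 3 stroke at J1  (Se2: effort source, stroke at far end)
bond 2 stroke at I1  (I1 integral (f out))
bond 0 stroke at J1  (1-jn J1 has f-setter on 2)

1  (I1 all integral)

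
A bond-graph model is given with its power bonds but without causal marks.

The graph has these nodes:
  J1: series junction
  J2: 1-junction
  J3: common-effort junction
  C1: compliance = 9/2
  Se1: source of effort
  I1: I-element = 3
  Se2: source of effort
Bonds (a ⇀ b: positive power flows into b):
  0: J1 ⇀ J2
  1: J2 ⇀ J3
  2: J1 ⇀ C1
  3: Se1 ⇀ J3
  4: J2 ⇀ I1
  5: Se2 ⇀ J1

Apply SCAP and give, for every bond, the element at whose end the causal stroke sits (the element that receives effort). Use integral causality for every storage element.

#0 stroke at J2
#1 stroke at J2
#2 stroke at J1
#3 stroke at J3
#4 stroke at I1
#5 stroke at J1

b3 →J3  (Se1: effort source, stroke at far end)
b5 →J1  (Se2 fixes effort; stroke away)
b1 →J2  (common-e at J3 fixed by 3)
b2 →J1  (prefer integral on C1)
b0 →J2  (J1 needs exactly one f-in)
b4 →I1  (J2 needs exactly one f-in)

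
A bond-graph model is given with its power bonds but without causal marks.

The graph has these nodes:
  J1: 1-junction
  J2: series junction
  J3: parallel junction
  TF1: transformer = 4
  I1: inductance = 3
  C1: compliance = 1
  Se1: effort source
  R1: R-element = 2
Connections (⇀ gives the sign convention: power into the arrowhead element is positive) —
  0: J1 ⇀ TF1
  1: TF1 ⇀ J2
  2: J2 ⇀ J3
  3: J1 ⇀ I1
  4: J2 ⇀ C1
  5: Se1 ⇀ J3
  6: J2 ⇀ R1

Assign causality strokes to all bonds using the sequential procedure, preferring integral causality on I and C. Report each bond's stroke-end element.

#5 stroke at J3  (source Se1 imposes e)
#2 stroke at J2  (0-jn J3 has e-setter on 5)
#3 stroke at I1  (prefer integral on I1)
#0 stroke at J1  (J1: bond 3 brought flow, rest push out)
#1 stroke at TF1  (through TF1, causality passes straight; one stroke at TF1)
#4 stroke at J2  (J2 flow already set via bond 1)
#6 stroke at J2  (common-f at J2 fixed by 1)

#0 →J1
#1 →TF1
#2 →J2
#3 →I1
#4 →J2
#5 →J3
#6 →J2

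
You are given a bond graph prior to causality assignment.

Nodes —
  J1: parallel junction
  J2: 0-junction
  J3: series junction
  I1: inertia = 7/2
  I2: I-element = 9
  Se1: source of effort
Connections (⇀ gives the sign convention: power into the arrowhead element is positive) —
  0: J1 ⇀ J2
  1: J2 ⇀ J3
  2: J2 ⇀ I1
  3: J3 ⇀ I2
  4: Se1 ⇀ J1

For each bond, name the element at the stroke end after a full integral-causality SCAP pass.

β4 stroke→J1  (Se1 fixes effort; stroke away)
β0 stroke→J2  (common-e at J1 fixed by 4)
β1 stroke→J3  (common-e at J2 fixed by 0)
β2 stroke→I1  (J2: bond 0 brought effort, rest push out)
β3 stroke→I2  (closing 1-jn rule on J3)

β0 stroke→J2
β1 stroke→J3
β2 stroke→I1
β3 stroke→I2
β4 stroke→J1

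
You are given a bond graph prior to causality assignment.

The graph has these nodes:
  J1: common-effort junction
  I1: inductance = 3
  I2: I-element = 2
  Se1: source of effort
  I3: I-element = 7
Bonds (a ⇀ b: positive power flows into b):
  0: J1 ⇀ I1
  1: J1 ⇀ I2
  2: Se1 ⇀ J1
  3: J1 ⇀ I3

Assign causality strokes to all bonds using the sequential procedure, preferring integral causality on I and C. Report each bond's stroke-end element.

bond 0 |I1
bond 1 |I2
bond 2 |J1
bond 3 |I3

β2 |J1  (Se1: effort source, stroke at far end)
β0 |I1  (J1 effort already set via bond 2)
β1 |I2  (J1 effort already set via bond 2)
β3 |I3  (J1: bond 2 brought effort, rest push out)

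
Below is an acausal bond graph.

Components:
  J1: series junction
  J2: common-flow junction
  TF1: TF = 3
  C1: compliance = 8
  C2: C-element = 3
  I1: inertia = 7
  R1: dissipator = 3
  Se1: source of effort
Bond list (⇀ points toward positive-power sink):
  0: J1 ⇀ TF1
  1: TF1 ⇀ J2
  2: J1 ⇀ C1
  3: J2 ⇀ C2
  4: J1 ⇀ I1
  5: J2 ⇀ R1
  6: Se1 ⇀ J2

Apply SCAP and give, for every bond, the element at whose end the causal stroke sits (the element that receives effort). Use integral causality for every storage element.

#6 →J2  (Se1 fixes effort; stroke away)
#2 →J1  (C1: C, integral causality)
#3 →J2  (C2: C, integral causality)
#4 →I1  (I1 outputs flow p/I1)
#0 →J1  (J1: bond 4 brought flow, rest push out)
#1 →TF1  (through TF1, causality passes straight; one stroke at TF1)
#5 →J2  (J2: bond 1 brought flow, rest push out)

bond 0 |J1
bond 1 |TF1
bond 2 |J1
bond 3 |J2
bond 4 |I1
bond 5 |J2
bond 6 |J2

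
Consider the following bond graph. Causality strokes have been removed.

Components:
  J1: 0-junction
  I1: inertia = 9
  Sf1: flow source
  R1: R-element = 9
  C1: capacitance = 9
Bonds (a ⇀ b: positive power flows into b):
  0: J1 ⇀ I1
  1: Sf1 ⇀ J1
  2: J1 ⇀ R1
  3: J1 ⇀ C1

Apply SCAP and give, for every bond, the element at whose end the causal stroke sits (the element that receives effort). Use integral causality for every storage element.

#0 stroke→I1
#1 stroke→Sf1
#2 stroke→R1
#3 stroke→J1

bond 1 →Sf1  (Sf1 fixes flow; stroke at Sf1)
bond 0 →I1  (I1: I, integral causality)
bond 3 →J1  (C1 outputs effort q/C1)
bond 2 →R1  (J1: bond 3 brought effort, rest push out)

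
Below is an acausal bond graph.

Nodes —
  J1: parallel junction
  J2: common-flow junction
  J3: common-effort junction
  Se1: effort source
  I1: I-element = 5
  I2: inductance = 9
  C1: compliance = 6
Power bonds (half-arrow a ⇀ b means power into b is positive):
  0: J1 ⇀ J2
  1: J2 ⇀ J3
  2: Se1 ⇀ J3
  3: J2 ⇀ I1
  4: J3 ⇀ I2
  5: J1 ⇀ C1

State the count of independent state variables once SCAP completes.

3  (C1, I1, I2 all integral)

β2 stroke→J3  (source Se1 imposes e)
β1 stroke→J2  (J3 effort already set via bond 2)
β4 stroke→I2  (common-e at J3 fixed by 2)
β3 stroke→I1  (prefer integral on I1)
β0 stroke→J2  (J2 flow already set via bond 3)
β5 stroke→J1  (closing 0-jn rule on J1)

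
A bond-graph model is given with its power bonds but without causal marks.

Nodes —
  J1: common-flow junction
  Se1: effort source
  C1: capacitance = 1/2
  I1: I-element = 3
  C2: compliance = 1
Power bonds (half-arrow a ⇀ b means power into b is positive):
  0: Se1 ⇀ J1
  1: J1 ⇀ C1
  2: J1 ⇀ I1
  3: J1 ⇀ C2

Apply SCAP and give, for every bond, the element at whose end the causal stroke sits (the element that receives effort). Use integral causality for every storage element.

bond 0 →J1
bond 1 →J1
bond 2 →I1
bond 3 →J1

b0 stroke at J1  (Se1 (Se) sets effort on bond)
b1 stroke at J1  (C1 outputs effort q/C1)
b2 stroke at I1  (I1 integral (f out))
b3 stroke at J1  (J1 flow already set via bond 2)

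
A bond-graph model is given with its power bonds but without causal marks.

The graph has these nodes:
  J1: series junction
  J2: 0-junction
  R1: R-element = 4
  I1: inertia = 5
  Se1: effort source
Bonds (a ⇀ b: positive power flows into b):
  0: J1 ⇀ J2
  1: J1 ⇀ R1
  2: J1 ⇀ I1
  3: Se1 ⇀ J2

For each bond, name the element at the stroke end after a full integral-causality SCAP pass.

#0 |J1
#1 |J1
#2 |I1
#3 |J2

#3 stroke→J2  (source Se1 imposes e)
#0 stroke→J1  (0-jn J2 has e-setter on 3)
#2 stroke→I1  (I1 integral (f out))
#1 stroke→J1  (J1 flow already set via bond 2)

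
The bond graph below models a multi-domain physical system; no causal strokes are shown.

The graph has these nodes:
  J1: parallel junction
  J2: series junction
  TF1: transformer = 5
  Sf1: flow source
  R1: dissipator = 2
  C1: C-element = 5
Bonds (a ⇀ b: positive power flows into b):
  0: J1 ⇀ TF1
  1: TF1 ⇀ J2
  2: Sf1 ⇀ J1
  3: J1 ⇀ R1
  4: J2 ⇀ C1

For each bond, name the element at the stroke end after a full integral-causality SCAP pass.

bond 2 |Sf1  (Sf1 (Sf) sets flow on bond)
bond 4 |J2  (C1 outputs effort q/C1)
bond 1 |TF1  (J2: last free bond brings flow in)
bond 0 |J1  (TF TF1: opposite of bond 1)
bond 3 |R1  (J1: bond 0 brought effort, rest push out)

b0 stroke→J1
b1 stroke→TF1
b2 stroke→Sf1
b3 stroke→R1
b4 stroke→J2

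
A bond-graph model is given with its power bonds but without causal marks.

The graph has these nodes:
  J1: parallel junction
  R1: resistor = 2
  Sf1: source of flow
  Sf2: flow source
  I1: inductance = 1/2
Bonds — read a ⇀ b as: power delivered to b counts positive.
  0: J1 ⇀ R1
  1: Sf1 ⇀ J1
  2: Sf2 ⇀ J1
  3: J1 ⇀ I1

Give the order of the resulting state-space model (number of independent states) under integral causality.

#1 |Sf1  (source Sf1 imposes f)
#2 |Sf2  (source Sf2 imposes f)
#3 |I1  (I1 outputs flow p/I1)
#0 |J1  (only one effort-in slot at J1)

1  (I1 all integral)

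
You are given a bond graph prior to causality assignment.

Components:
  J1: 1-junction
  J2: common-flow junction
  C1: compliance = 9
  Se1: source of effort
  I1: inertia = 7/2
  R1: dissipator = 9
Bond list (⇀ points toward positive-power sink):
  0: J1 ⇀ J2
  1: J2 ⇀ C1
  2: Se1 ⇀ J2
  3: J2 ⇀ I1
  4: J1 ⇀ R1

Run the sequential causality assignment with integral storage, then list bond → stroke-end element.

bond 2 stroke at J2  (Se1 fixes effort; stroke away)
bond 1 stroke at J2  (C1: C, integral causality)
bond 3 stroke at I1  (I1 integral (f out))
bond 0 stroke at J2  (J2: bond 3 brought flow, rest push out)
bond 4 stroke at J1  (common-f at J1 fixed by 0)

b0 |J2
b1 |J2
b2 |J2
b3 |I1
b4 |J1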